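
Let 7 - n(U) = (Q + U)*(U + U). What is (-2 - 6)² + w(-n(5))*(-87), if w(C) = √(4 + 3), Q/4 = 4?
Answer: 64 - 87*√7 ≈ -166.18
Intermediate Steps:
Q = 16 (Q = 4*4 = 16)
n(U) = 7 - 2*U*(16 + U) (n(U) = 7 - (16 + U)*(U + U) = 7 - (16 + U)*2*U = 7 - 2*U*(16 + U))
w(C) = √7
(-2 - 6)² + w(-n(5))*(-87) = (-2 - 6)² + √7*(-87) = (-8)² - 87*√7 = 64 - 87*√7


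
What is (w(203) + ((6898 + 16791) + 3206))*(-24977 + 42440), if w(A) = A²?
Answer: 1189300152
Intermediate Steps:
(w(203) + ((6898 + 16791) + 3206))*(-24977 + 42440) = (203² + ((6898 + 16791) + 3206))*(-24977 + 42440) = (41209 + (23689 + 3206))*17463 = (41209 + 26895)*17463 = 68104*17463 = 1189300152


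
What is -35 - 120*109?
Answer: -13115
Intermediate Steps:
-35 - 120*109 = -35 - 13080 = -13115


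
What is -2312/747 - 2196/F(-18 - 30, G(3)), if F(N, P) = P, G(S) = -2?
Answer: 817894/747 ≈ 1094.9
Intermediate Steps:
-2312/747 - 2196/F(-18 - 30, G(3)) = -2312/747 - 2196/(-2) = -2312*1/747 - 2196*(-1/2) = -2312/747 + 1098 = 817894/747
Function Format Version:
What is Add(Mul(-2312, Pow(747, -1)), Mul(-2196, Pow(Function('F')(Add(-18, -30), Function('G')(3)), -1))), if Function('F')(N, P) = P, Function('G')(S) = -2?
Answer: Rational(817894, 747) ≈ 1094.9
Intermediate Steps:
Add(Mul(-2312, Pow(747, -1)), Mul(-2196, Pow(Function('F')(Add(-18, -30), Function('G')(3)), -1))) = Add(Mul(-2312, Pow(747, -1)), Mul(-2196, Pow(-2, -1))) = Add(Mul(-2312, Rational(1, 747)), Mul(-2196, Rational(-1, 2))) = Add(Rational(-2312, 747), 1098) = Rational(817894, 747)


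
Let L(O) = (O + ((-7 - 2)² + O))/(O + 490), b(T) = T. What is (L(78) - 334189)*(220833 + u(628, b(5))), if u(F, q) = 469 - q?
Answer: -42006400692155/568 ≈ -7.3955e+10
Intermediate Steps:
L(O) = (81 + 2*O)/(490 + O) (L(O) = (O + ((-9)² + O))/(490 + O) = (O + (81 + O))/(490 + O) = (81 + 2*O)/(490 + O))
(L(78) - 334189)*(220833 + u(628, b(5))) = ((81 + 2*78)/(490 + 78) - 334189)*(220833 + (469 - 1*5)) = ((81 + 156)/568 - 334189)*(220833 + (469 - 5)) = ((1/568)*237 - 334189)*(220833 + 464) = (237/568 - 334189)*221297 = -189819115/568*221297 = -42006400692155/568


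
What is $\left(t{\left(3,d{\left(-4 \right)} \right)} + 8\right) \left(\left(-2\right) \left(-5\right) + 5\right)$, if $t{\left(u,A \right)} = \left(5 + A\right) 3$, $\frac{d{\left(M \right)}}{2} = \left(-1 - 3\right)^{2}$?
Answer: $1785$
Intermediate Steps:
$d{\left(M \right)} = 32$ ($d{\left(M \right)} = 2 \left(-1 - 3\right)^{2} = 2 \left(-4\right)^{2} = 2 \cdot 16 = 32$)
$t{\left(u,A \right)} = 15 + 3 A$
$\left(t{\left(3,d{\left(-4 \right)} \right)} + 8\right) \left(\left(-2\right) \left(-5\right) + 5\right) = \left(\left(15 + 3 \cdot 32\right) + 8\right) \left(\left(-2\right) \left(-5\right) + 5\right) = \left(\left(15 + 96\right) + 8\right) \left(10 + 5\right) = \left(111 + 8\right) 15 = 119 \cdot 15 = 1785$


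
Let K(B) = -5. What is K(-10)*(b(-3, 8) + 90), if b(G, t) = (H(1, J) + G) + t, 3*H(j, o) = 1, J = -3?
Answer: -1430/3 ≈ -476.67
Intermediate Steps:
H(j, o) = ⅓ (H(j, o) = (⅓)*1 = ⅓)
b(G, t) = ⅓ + G + t (b(G, t) = (⅓ + G) + t = ⅓ + G + t)
K(-10)*(b(-3, 8) + 90) = -5*((⅓ - 3 + 8) + 90) = -5*(16/3 + 90) = -5*286/3 = -1430/3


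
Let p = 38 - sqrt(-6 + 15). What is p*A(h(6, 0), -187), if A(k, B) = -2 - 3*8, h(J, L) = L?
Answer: -910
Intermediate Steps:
A(k, B) = -26 (A(k, B) = -2 - 24 = -26)
p = 35 (p = 38 - sqrt(9) = 38 - 1*3 = 38 - 3 = 35)
p*A(h(6, 0), -187) = 35*(-26) = -910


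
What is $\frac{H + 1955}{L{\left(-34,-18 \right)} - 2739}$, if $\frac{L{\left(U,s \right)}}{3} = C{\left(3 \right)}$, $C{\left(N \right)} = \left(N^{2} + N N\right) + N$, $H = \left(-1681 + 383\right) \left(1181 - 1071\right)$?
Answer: $\frac{140825}{2676} \approx 52.625$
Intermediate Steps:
$H = -142780$ ($H = \left(-1298\right) 110 = -142780$)
$C{\left(N \right)} = N + 2 N^{2}$ ($C{\left(N \right)} = \left(N^{2} + N^{2}\right) + N = 2 N^{2} + N = N + 2 N^{2}$)
$L{\left(U,s \right)} = 63$ ($L{\left(U,s \right)} = 3 \cdot 3 \left(1 + 2 \cdot 3\right) = 3 \cdot 3 \left(1 + 6\right) = 3 \cdot 3 \cdot 7 = 3 \cdot 21 = 63$)
$\frac{H + 1955}{L{\left(-34,-18 \right)} - 2739} = \frac{-142780 + 1955}{63 - 2739} = - \frac{140825}{-2676} = \left(-140825\right) \left(- \frac{1}{2676}\right) = \frac{140825}{2676}$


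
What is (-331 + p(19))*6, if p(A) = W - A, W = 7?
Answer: -2058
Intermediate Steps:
p(A) = 7 - A
(-331 + p(19))*6 = (-331 + (7 - 1*19))*6 = (-331 + (7 - 19))*6 = (-331 - 12)*6 = -343*6 = -2058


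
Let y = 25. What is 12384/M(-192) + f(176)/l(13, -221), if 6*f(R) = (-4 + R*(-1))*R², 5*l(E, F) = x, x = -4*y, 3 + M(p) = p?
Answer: 3016032/65 ≈ 46401.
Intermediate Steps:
M(p) = -3 + p
x = -100 (x = -4*25 = -100)
l(E, F) = -20 (l(E, F) = (⅕)*(-100) = -20)
f(R) = R²*(-4 - R)/6 (f(R) = ((-4 + R*(-1))*R²)/6 = ((-4 - R)*R²)/6 = (R²*(-4 - R))/6 = R²*(-4 - R)/6)
12384/M(-192) + f(176)/l(13, -221) = 12384/(-3 - 192) + ((⅙)*176²*(-4 - 1*176))/(-20) = 12384/(-195) + ((⅙)*30976*(-4 - 176))*(-1/20) = 12384*(-1/195) + ((⅙)*30976*(-180))*(-1/20) = -4128/65 - 929280*(-1/20) = -4128/65 + 46464 = 3016032/65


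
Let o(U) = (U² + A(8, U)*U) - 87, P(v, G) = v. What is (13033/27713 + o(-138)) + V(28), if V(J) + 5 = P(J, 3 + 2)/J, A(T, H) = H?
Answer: 1053023894/27713 ≈ 37998.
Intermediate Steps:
o(U) = -87 + 2*U² (o(U) = (U² + U*U) - 87 = (U² + U²) - 87 = 2*U² - 87 = -87 + 2*U²)
V(J) = -4 (V(J) = -5 + J/J = -5 + 1 = -4)
(13033/27713 + o(-138)) + V(28) = (13033/27713 + (-87 + 2*(-138)²)) - 4 = (13033*(1/27713) + (-87 + 2*19044)) - 4 = (13033/27713 + (-87 + 38088)) - 4 = (13033/27713 + 38001) - 4 = 1053134746/27713 - 4 = 1053023894/27713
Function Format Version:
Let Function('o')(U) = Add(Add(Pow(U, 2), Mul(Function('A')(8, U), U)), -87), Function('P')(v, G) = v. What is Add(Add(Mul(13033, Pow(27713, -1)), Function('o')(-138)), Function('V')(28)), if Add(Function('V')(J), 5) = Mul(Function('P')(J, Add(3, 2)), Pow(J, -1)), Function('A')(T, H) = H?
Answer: Rational(1053023894, 27713) ≈ 37998.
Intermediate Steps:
Function('o')(U) = Add(-87, Mul(2, Pow(U, 2))) (Function('o')(U) = Add(Add(Pow(U, 2), Mul(U, U)), -87) = Add(Add(Pow(U, 2), Pow(U, 2)), -87) = Add(Mul(2, Pow(U, 2)), -87) = Add(-87, Mul(2, Pow(U, 2))))
Function('V')(J) = -4 (Function('V')(J) = Add(-5, Mul(J, Pow(J, -1))) = Add(-5, 1) = -4)
Add(Add(Mul(13033, Pow(27713, -1)), Function('o')(-138)), Function('V')(28)) = Add(Add(Mul(13033, Pow(27713, -1)), Add(-87, Mul(2, Pow(-138, 2)))), -4) = Add(Add(Mul(13033, Rational(1, 27713)), Add(-87, Mul(2, 19044))), -4) = Add(Add(Rational(13033, 27713), Add(-87, 38088)), -4) = Add(Add(Rational(13033, 27713), 38001), -4) = Add(Rational(1053134746, 27713), -4) = Rational(1053023894, 27713)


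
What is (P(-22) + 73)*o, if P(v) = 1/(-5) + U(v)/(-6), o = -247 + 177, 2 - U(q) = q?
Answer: -4816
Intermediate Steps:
U(q) = 2 - q
o = -70
P(v) = -8/15 + v/6 (P(v) = 1/(-5) + (2 - v)/(-6) = 1*(-⅕) + (2 - v)*(-⅙) = -⅕ + (-⅓ + v/6) = -8/15 + v/6)
(P(-22) + 73)*o = ((-8/15 + (⅙)*(-22)) + 73)*(-70) = ((-8/15 - 11/3) + 73)*(-70) = (-21/5 + 73)*(-70) = (344/5)*(-70) = -4816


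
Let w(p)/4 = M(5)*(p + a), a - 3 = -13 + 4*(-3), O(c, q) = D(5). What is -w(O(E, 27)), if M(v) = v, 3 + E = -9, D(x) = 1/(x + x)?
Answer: 438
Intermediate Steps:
D(x) = 1/(2*x)
E = -12 (E = -3 - 9 = -12)
O(c, q) = ⅒ (O(c, q) = (½)/5 = (½)*(⅕) = ⅒)
a = -22 (a = 3 + (-13 + 4*(-3)) = 3 + (-13 - 12) = 3 - 25 = -22)
w(p) = -440 + 20*p (w(p) = 4*(5*(p - 22)) = 4*(5*(-22 + p)) = 4*(-110 + 5*p) = -440 + 20*p)
-w(O(E, 27)) = -(-440 + 20*(⅒)) = -(-440 + 2) = -1*(-438) = 438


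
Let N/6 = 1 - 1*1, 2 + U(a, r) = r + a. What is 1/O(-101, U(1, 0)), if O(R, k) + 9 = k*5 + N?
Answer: -1/14 ≈ -0.071429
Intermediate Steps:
U(a, r) = -2 + a + r (U(a, r) = -2 + (r + a) = -2 + (a + r) = -2 + a + r)
N = 0 (N = 6*(1 - 1*1) = 6*(1 - 1) = 6*0 = 0)
O(R, k) = -9 + 5*k (O(R, k) = -9 + (k*5 + 0) = -9 + (5*k + 0) = -9 + 5*k)
1/O(-101, U(1, 0)) = 1/(-9 + 5*(-2 + 1 + 0)) = 1/(-9 + 5*(-1)) = 1/(-9 - 5) = 1/(-14) = -1/14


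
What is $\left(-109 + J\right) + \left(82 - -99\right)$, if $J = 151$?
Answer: $223$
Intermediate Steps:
$\left(-109 + J\right) + \left(82 - -99\right) = \left(-109 + 151\right) + \left(82 - -99\right) = 42 + \left(82 + 99\right) = 42 + 181 = 223$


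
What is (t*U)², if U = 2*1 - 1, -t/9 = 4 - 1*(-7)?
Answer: 9801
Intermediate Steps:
t = -99 (t = -9*(4 - 1*(-7)) = -9*(4 + 7) = -9*11 = -99)
U = 1 (U = 2 - 1 = 1)
(t*U)² = (-99*1)² = (-99)² = 9801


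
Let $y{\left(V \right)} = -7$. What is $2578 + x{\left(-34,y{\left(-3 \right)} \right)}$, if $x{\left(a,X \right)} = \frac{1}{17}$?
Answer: $\frac{43827}{17} \approx 2578.1$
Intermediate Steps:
$x{\left(a,X \right)} = \frac{1}{17}$
$2578 + x{\left(-34,y{\left(-3 \right)} \right)} = 2578 + \frac{1}{17} = \frac{43827}{17}$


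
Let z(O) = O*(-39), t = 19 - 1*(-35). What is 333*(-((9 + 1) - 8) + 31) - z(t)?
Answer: 11763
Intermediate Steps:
t = 54 (t = 19 + 35 = 54)
z(O) = -39*O
333*(-((9 + 1) - 8) + 31) - z(t) = 333*(-((9 + 1) - 8) + 31) - (-39)*54 = 333*(-(10 - 8) + 31) - 1*(-2106) = 333*(-1*2 + 31) + 2106 = 333*(-2 + 31) + 2106 = 333*29 + 2106 = 9657 + 2106 = 11763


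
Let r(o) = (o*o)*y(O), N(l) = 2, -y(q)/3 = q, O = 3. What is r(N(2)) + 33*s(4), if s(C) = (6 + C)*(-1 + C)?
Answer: 954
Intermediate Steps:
s(C) = (-1 + C)*(6 + C)
y(q) = -3*q
r(o) = -9*o**2 (r(o) = (o*o)*(-3*3) = o**2*(-9) = -9*o**2)
r(N(2)) + 33*s(4) = -9*2**2 + 33*(-6 + 4**2 + 5*4) = -9*4 + 33*(-6 + 16 + 20) = -36 + 33*30 = -36 + 990 = 954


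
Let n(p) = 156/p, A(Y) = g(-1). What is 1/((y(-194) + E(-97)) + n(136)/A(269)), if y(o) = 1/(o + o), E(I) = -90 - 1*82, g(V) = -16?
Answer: -52768/9080015 ≈ -0.0058114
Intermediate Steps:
A(Y) = -16
E(I) = -172 (E(I) = -90 - 82 = -172)
y(o) = 1/(2*o)
1/((y(-194) + E(-97)) + n(136)/A(269)) = 1/(((½)/(-194) - 172) + (156/136)/(-16)) = 1/(((½)*(-1/194) - 172) + (156*(1/136))*(-1/16)) = 1/((-1/388 - 172) + (39/34)*(-1/16)) = 1/(-66737/388 - 39/544) = 1/(-9080015/52768) = -52768/9080015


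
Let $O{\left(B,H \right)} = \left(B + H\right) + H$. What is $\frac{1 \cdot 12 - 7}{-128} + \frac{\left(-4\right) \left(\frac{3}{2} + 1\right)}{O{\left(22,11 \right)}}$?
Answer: $- \frac{375}{1408} \approx -0.26634$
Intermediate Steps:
$O{\left(B,H \right)} = B + 2 H$
$\frac{1 \cdot 12 - 7}{-128} + \frac{\left(-4\right) \left(\frac{3}{2} + 1\right)}{O{\left(22,11 \right)}} = \frac{1 \cdot 12 - 7}{-128} + \frac{\left(-4\right) \left(\frac{3}{2} + 1\right)}{22 + 2 \cdot 11} = \left(12 - 7\right) \left(- \frac{1}{128}\right) + \frac{\left(-4\right) \left(3 \cdot \frac{1}{2} + 1\right)}{22 + 22} = 5 \left(- \frac{1}{128}\right) + \frac{\left(-4\right) \left(\frac{3}{2} + 1\right)}{44} = - \frac{5}{128} + \left(-4\right) \frac{5}{2} \cdot \frac{1}{44} = - \frac{5}{128} - \frac{5}{22} = - \frac{375}{1408}$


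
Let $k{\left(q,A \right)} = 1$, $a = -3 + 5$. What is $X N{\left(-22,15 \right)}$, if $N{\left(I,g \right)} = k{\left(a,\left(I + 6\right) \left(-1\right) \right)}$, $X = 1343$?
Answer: $1343$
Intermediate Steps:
$a = 2$
$N{\left(I,g \right)} = 1$
$X N{\left(-22,15 \right)} = 1343 \cdot 1 = 1343$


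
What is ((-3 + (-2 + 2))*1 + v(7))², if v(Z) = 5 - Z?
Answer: 25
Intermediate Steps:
((-3 + (-2 + 2))*1 + v(7))² = ((-3 + (-2 + 2))*1 + (5 - 1*7))² = ((-3 + 0)*1 + (5 - 7))² = (-3*1 - 2)² = (-3 - 2)² = (-5)² = 25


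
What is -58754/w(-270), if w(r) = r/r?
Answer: -58754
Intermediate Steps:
w(r) = 1
-58754/w(-270) = -58754/1 = -58754*1 = -58754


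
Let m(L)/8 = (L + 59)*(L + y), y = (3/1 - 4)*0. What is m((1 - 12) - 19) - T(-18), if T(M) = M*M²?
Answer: -1128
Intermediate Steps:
y = 0 (y = (3*1 - 4)*0 = (3 - 4)*0 = -1*0 = 0)
T(M) = M³
m(L) = 8*L*(59 + L) (m(L) = 8*((L + 59)*(L + 0)) = 8*((59 + L)*L) = 8*(L*(59 + L)) = 8*L*(59 + L))
m((1 - 12) - 19) - T(-18) = 8*((1 - 12) - 19)*(59 + ((1 - 12) - 19)) - 1*(-18)³ = 8*(-11 - 19)*(59 + (-11 - 19)) - 1*(-5832) = 8*(-30)*(59 - 30) + 5832 = 8*(-30)*29 + 5832 = -6960 + 5832 = -1128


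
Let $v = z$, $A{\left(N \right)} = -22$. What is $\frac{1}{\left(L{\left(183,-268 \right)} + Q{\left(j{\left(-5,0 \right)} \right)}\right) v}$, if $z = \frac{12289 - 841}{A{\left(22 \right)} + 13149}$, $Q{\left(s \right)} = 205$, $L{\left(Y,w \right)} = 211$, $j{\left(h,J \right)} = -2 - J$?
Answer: $\frac{13127}{4762368} \approx 0.0027564$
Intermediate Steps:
$z = \frac{11448}{13127}$ ($z = \frac{12289 - 841}{-22 + 13149} = \frac{11448}{13127} \approx 0.8721$)
$v = \frac{11448}{13127} \approx 0.8721$
$\frac{1}{\left(L{\left(183,-268 \right)} + Q{\left(j{\left(-5,0 \right)} \right)}\right) v} = \frac{1}{\left(211 + 205\right) \frac{11448}{13127}} = \frac{1}{416} \cdot \frac{13127}{11448} = \frac{13127}{4762368}$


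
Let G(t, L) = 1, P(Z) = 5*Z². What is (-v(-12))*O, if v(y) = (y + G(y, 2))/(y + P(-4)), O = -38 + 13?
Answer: -275/68 ≈ -4.0441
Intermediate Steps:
O = -25
v(y) = (1 + y)/(80 + y) (v(y) = (y + 1)/(y + 5*(-4)²) = (1 + y)/(y + 5*16) = (1 + y)/(y + 80) = (1 + y)/(80 + y))
(-v(-12))*O = -(1 - 12)/(80 - 12)*(-25) = -(-11)/68*(-25) = -1*(-11/68)*(-25) = (11/68)*(-25) = -275/68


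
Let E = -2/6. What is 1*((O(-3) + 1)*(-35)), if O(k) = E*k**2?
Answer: 70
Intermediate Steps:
E = -1/3 (E = -2*1/6 = -1/3 ≈ -0.33333)
O(k) = -k**2/3
1*((O(-3) + 1)*(-35)) = 1*((-1/3*(-3)**2 + 1)*(-35)) = 1*((-1/3*9 + 1)*(-35)) = 1*((-3 + 1)*(-35)) = 1*(-2*(-35)) = 1*70 = 70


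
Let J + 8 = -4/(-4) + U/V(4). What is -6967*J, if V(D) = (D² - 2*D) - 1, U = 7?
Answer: 41802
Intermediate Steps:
V(D) = -1 + D² - 2*D
J = -6 (J = -8 + (-4/(-4) + 7/(-1 + 4² - 2*4)) = -8 + (-4*(-¼) + 7/(-1 + 16 - 8)) = -8 + (1 + 7/7) = -8 + (1 + 7*(⅐)) = -8 + (1 + 1) = -8 + 2 = -6)
-6967*J = -6967*(-6) = 41802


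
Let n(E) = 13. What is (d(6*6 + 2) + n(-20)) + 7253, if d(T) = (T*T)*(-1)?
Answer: 5822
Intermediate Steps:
d(T) = -T² (d(T) = T²*(-1) = -T²)
(d(6*6 + 2) + n(-20)) + 7253 = (-(6*6 + 2)² + 13) + 7253 = (-(36 + 2)² + 13) + 7253 = (-1*38² + 13) + 7253 = (-1*1444 + 13) + 7253 = (-1444 + 13) + 7253 = -1431 + 7253 = 5822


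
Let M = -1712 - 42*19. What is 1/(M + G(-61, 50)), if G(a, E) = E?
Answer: -1/2460 ≈ -0.00040650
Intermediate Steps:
M = -2510 (M = -1712 - 1*798 = -1712 - 798 = -2510)
1/(M + G(-61, 50)) = 1/(-2510 + 50) = 1/(-2460) = -1/2460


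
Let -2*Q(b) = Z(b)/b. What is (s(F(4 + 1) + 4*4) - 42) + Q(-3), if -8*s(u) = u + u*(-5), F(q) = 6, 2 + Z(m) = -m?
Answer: -185/6 ≈ -30.833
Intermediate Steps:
Z(m) = -2 - m
s(u) = u/2 (s(u) = -(u + u*(-5))/8 = -(u - 5*u)/8 = -(-1)*u/2 = u/2)
Q(b) = -(-2 - b)/(2*b)
(s(F(4 + 1) + 4*4) - 42) + Q(-3) = ((6 + 4*4)/2 - 42) + (½)*(2 - 3)/(-3) = ((6 + 16)/2 - 42) + (½)*(-⅓)*(-1) = ((½)*22 - 42) + ⅙ = (11 - 42) + ⅙ = -31 + ⅙ = -185/6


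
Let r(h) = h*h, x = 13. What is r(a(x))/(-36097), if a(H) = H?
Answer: -169/36097 ≈ -0.0046818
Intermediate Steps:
r(h) = h²
r(a(x))/(-36097) = 13²/(-36097) = 169*(-1/36097) = -169/36097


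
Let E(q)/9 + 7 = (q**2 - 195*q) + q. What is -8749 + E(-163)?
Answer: 514907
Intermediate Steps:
E(q) = -63 - 1746*q + 9*q**2 (E(q) = -63 + 9*((q**2 - 195*q) + q) = -63 + 9*(q**2 - 194*q) = -63 + (-1746*q + 9*q**2) = -63 - 1746*q + 9*q**2)
-8749 + E(-163) = -8749 + (-63 - 1746*(-163) + 9*(-163)**2) = -8749 + (-63 + 284598 + 9*26569) = -8749 + (-63 + 284598 + 239121) = -8749 + 523656 = 514907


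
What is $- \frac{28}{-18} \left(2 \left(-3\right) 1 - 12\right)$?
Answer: $-28$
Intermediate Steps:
$- \frac{28}{-18} \left(2 \left(-3\right) 1 - 12\right) = \left(-28\right) \left(- \frac{1}{18}\right) \left(\left(-6\right) 1 - 12\right) = \frac{14 \left(-6 - 12\right)}{9} = \frac{14}{9} \left(-18\right) = -28$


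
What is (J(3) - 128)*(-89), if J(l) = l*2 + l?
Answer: 10591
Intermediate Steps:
J(l) = 3*l (J(l) = 2*l + l = 3*l)
(J(3) - 128)*(-89) = (3*3 - 128)*(-89) = (9 - 128)*(-89) = -119*(-89) = 10591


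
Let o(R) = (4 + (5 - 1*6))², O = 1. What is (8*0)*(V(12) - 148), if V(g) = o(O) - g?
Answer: 0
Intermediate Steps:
o(R) = 9 (o(R) = (4 + (5 - 6))² = (4 - 1)² = 3² = 9)
V(g) = 9 - g
(8*0)*(V(12) - 148) = (8*0)*((9 - 1*12) - 148) = 0*((9 - 12) - 148) = 0*(-3 - 148) = 0*(-151) = 0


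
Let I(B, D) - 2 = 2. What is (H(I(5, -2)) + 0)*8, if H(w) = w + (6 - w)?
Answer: 48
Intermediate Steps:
I(B, D) = 4 (I(B, D) = 2 + 2 = 4)
H(w) = 6
(H(I(5, -2)) + 0)*8 = (6 + 0)*8 = 6*8 = 48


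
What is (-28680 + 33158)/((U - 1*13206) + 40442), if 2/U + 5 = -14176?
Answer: 31751259/193116857 ≈ 0.16441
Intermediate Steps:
U = -2/14181 (U = 2/(-5 - 14176) = 2/(-14181) = 2*(-1/14181) = -2/14181 ≈ -0.00014103)
(-28680 + 33158)/((U - 1*13206) + 40442) = (-28680 + 33158)/((-2/14181 - 1*13206) + 40442) = 4478/((-2/14181 - 13206) + 40442) = 4478/(-187274288/14181 + 40442) = 4478/(386233714/14181) = 4478*(14181/386233714) = 31751259/193116857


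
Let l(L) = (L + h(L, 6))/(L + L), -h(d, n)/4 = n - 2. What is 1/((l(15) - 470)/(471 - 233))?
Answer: -7140/14101 ≈ -0.50635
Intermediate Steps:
h(d, n) = 8 - 4*n (h(d, n) = -4*(n - 2) = -4*(-2 + n) = 8 - 4*n)
l(L) = (-16 + L)/(2*L) (l(L) = (L + (8 - 4*6))/(L + L) = (L + (8 - 24))/((2*L)) = (L - 16)*(1/(2*L)) = (-16 + L)*(1/(2*L)) = (-16 + L)/(2*L))
1/((l(15) - 470)/(471 - 233)) = 1/(((1/2)*(-16 + 15)/15 - 470)/(471 - 233)) = 1/(((1/2)*(1/15)*(-1) - 470)/238) = 1/((-1/30 - 470)*(1/238)) = 1/(-14101/30*1/238) = 1/(-14101/7140) = -7140/14101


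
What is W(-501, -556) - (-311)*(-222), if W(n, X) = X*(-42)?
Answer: -45690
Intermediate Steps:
W(n, X) = -42*X
W(-501, -556) - (-311)*(-222) = -42*(-556) - (-311)*(-222) = 23352 - 1*69042 = 23352 - 69042 = -45690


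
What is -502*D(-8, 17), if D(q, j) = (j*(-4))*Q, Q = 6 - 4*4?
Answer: -341360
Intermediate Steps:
Q = -10 (Q = 6 - 16 = -10)
D(q, j) = 40*j (D(q, j) = (j*(-4))*(-10) = -4*j*(-10) = 40*j)
-502*D(-8, 17) = -20080*17 = -502*680 = -341360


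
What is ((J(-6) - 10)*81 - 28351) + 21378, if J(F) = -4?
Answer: -8107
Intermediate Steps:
((J(-6) - 10)*81 - 28351) + 21378 = ((-4 - 10)*81 - 28351) + 21378 = (-14*81 - 28351) + 21378 = (-1134 - 28351) + 21378 = -29485 + 21378 = -8107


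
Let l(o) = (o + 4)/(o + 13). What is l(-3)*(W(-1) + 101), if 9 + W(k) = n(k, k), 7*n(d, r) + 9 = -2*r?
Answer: 91/10 ≈ 9.1000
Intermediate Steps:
l(o) = (4 + o)/(13 + o)
n(d, r) = -9/7 - 2*r/7 (n(d, r) = -9/7 + (-2*r)/7 = -9/7 - 2*r/7)
W(k) = -72/7 - 2*k/7 (W(k) = -9 + (-9/7 - 2*k/7) = -72/7 - 2*k/7)
l(-3)*(W(-1) + 101) = ((4 - 3)/(13 - 3))*((-72/7 - 2/7*(-1)) + 101) = (1/10)*((-72/7 + 2/7) + 101) = ((⅒)*1)*(-10 + 101) = (⅒)*91 = 91/10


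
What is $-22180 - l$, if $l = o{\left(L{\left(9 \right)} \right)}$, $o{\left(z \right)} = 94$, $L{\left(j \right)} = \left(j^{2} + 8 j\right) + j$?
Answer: $-22274$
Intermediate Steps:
$L{\left(j \right)} = j^{2} + 9 j$
$l = 94$
$-22180 - l = -22180 - 94 = -22274$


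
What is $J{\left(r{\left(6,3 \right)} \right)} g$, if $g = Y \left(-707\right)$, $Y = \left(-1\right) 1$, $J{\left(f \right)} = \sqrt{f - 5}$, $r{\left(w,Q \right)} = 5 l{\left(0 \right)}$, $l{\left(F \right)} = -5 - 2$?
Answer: $1414 i \sqrt{10} \approx 4471.5 i$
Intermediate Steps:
$l{\left(F \right)} = -7$ ($l{\left(F \right)} = -5 - 2 = -7$)
$r{\left(w,Q \right)} = -35$ ($r{\left(w,Q \right)} = 5 \left(-7\right) = -35$)
$J{\left(f \right)} = \sqrt{-5 + f}$
$Y = -1$
$g = 707$ ($g = \left(-1\right) \left(-707\right) = 707$)
$J{\left(r{\left(6,3 \right)} \right)} g = \sqrt{-5 - 35} \cdot 707 = \sqrt{-40} \cdot 707 = 2 i \sqrt{10} \cdot 707 = 1414 i \sqrt{10}$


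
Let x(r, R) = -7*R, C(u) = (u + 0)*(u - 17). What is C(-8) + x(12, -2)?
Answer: 214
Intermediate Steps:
C(u) = u*(-17 + u)
C(-8) + x(12, -2) = -8*(-17 - 8) - 7*(-2) = -8*(-25) + 14 = 200 + 14 = 214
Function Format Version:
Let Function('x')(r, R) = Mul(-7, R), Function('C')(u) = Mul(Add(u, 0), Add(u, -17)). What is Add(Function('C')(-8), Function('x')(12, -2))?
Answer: 214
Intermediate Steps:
Function('C')(u) = Mul(u, Add(-17, u))
Add(Function('C')(-8), Function('x')(12, -2)) = Add(Mul(-8, Add(-17, -8)), Mul(-7, -2)) = Add(Mul(-8, -25), 14) = Add(200, 14) = 214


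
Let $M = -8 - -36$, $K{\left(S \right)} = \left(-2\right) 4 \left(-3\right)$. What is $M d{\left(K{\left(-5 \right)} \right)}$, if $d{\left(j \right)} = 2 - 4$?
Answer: $-56$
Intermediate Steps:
$K{\left(S \right)} = 24$ ($K{\left(S \right)} = \left(-8\right) \left(-3\right) = 24$)
$d{\left(j \right)} = -2$
$M = 28$ ($M = -8 + 36 = 28$)
$M d{\left(K{\left(-5 \right)} \right)} = 28 \left(-2\right) = -56$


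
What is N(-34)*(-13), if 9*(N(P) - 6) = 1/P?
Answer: -23855/306 ≈ -77.958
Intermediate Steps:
N(P) = 6 + 1/(9*P)
N(-34)*(-13) = (6 + (1/9)/(-34))*(-13) = (6 + (1/9)*(-1/34))*(-13) = (6 - 1/306)*(-13) = (1835/306)*(-13) = -23855/306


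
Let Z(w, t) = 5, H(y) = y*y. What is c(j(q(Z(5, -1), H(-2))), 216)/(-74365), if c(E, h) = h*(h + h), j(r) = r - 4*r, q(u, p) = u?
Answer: -93312/74365 ≈ -1.2548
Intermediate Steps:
H(y) = y²
j(r) = -3*r
c(E, h) = 2*h² (c(E, h) = h*(2*h) = 2*h²)
c(j(q(Z(5, -1), H(-2))), 216)/(-74365) = (2*216²)/(-74365) = (2*46656)*(-1/74365) = 93312*(-1/74365) = -93312/74365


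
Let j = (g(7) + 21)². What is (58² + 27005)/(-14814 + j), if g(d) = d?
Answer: -30369/14030 ≈ -2.1646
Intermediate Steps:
j = 784 (j = (7 + 21)² = 28² = 784)
(58² + 27005)/(-14814 + j) = (58² + 27005)/(-14814 + 784) = (3364 + 27005)/(-14030) = 30369*(-1/14030) = -30369/14030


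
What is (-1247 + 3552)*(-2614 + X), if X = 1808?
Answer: -1857830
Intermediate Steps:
(-1247 + 3552)*(-2614 + X) = (-1247 + 3552)*(-2614 + 1808) = 2305*(-806) = -1857830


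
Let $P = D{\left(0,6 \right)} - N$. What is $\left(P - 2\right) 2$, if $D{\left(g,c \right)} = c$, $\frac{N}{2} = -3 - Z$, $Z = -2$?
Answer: $12$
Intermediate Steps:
$N = -2$ ($N = 2 \left(-3 - -2\right) = 2 \left(-3 + 2\right) = 2 \left(-1\right) = -2$)
$P = 8$ ($P = 6 - -2 = 6 + 2 = 8$)
$\left(P - 2\right) 2 = \left(8 - 2\right) 2 = 6 \cdot 2 = 12$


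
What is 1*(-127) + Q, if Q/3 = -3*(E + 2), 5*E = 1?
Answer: -734/5 ≈ -146.80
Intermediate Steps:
E = ⅕ (E = (⅕)*1 = ⅕ ≈ 0.20000)
Q = -99/5 (Q = 3*(-3*(⅕ + 2)) = 3*(-3*11/5) = 3*(-33/5) = -99/5 ≈ -19.800)
1*(-127) + Q = 1*(-127) - 99/5 = -127 - 99/5 = -734/5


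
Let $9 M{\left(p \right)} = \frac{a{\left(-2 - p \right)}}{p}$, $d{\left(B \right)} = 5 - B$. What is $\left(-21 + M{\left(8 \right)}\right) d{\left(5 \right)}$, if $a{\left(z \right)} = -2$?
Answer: $0$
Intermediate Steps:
$M{\left(p \right)} = - \frac{2}{9 p}$ ($M{\left(p \right)} = \frac{\left(-2\right) \frac{1}{p}}{9} = - \frac{2}{9 p}$)
$\left(-21 + M{\left(8 \right)}\right) d{\left(5 \right)} = \left(-21 - \frac{2}{9 \cdot 8}\right) \left(5 - 5\right) = \left(-21 - \frac{1}{36}\right) \left(5 - 5\right) = \left(-21 - \frac{1}{36}\right) 0 = \left(- \frac{757}{36}\right) 0 = 0$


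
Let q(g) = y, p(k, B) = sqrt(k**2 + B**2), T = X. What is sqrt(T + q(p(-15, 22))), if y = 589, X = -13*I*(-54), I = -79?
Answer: I*sqrt(54869) ≈ 234.24*I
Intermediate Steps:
X = -55458 (X = -13*(-79)*(-54) = 1027*(-54) = -55458)
T = -55458
p(k, B) = sqrt(B**2 + k**2)
q(g) = 589
sqrt(T + q(p(-15, 22))) = sqrt(-55458 + 589) = sqrt(-54869) = I*sqrt(54869)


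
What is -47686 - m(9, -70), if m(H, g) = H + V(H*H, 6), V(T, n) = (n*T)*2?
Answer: -48667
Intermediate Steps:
V(T, n) = 2*T*n (V(T, n) = (T*n)*2 = 2*T*n)
m(H, g) = H + 12*H² (m(H, g) = H + 2*(H*H)*6 = H + 2*H²*6 = H + 12*H²)
-47686 - m(9, -70) = -47686 - 9*(1 + 12*9) = -47686 - 9*(1 + 108) = -47686 - 9*109 = -47686 - 1*981 = -47686 - 981 = -48667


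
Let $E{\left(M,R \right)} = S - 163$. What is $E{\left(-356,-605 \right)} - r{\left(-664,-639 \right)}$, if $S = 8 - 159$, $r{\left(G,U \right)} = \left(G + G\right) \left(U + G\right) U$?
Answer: $1105715062$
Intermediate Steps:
$r{\left(G,U \right)} = 2 G U \left(G + U\right)$ ($r{\left(G,U \right)} = 2 G \left(G + U\right) U = 2 G U \left(G + U\right)$)
$S = -151$ ($S = 8 - 159 = -151$)
$E{\left(M,R \right)} = -314$ ($E{\left(M,R \right)} = -151 - 163 = -314$)
$E{\left(-356,-605 \right)} - r{\left(-664,-639 \right)} = -314 - 2 \left(-664\right) \left(-639\right) \left(-664 - 639\right) = -314 - 2 \left(-664\right) \left(-639\right) \left(-1303\right) = -314 - -1105715376 = -314 + 1105715376 = 1105715062$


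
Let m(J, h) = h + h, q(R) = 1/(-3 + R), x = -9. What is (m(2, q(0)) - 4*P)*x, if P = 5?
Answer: 186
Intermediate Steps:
m(J, h) = 2*h
(m(2, q(0)) - 4*P)*x = (2/(-3 + 0) - 4*5)*(-9) = (2/(-3) - 20)*(-9) = (2*(-⅓) - 20)*(-9) = (-⅔ - 20)*(-9) = -62/3*(-9) = 186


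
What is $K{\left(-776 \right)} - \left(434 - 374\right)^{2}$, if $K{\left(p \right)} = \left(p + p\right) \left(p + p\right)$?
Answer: $2405104$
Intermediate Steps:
$K{\left(p \right)} = 4 p^{2}$ ($K{\left(p \right)} = 2 p 2 p = 4 p^{2}$)
$K{\left(-776 \right)} - \left(434 - 374\right)^{2} = 4 \left(-776\right)^{2} - \left(434 - 374\right)^{2} = 4 \cdot 602176 - 60^{2} = 2408704 - 3600 = 2405104$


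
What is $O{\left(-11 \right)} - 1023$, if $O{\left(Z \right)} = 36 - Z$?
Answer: $-976$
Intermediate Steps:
$O{\left(-11 \right)} - 1023 = \left(36 - -11\right) - 1023 = \left(36 + 11\right) - 1023 = 47 - 1023 = -976$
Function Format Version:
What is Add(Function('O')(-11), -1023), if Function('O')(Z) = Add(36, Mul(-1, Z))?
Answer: -976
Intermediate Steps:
Add(Function('O')(-11), -1023) = Add(Add(36, Mul(-1, -11)), -1023) = Add(Add(36, 11), -1023) = Add(47, -1023) = -976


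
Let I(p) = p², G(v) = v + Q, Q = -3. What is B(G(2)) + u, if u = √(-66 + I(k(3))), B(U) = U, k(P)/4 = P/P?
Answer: -1 + 5*I*√2 ≈ -1.0 + 7.0711*I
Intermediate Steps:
k(P) = 4 (k(P) = 4*(P/P) = 4*1 = 4)
G(v) = -3 + v (G(v) = v - 3 = -3 + v)
u = 5*I*√2 (u = √(-66 + 4²) = √(-66 + 16) = √(-50) = 5*I*√2 ≈ 7.0711*I)
B(G(2)) + u = (-3 + 2) + 5*I*√2 = -1 + 5*I*√2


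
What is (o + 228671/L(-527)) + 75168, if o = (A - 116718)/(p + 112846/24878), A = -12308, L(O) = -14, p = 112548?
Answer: 1153164697440799/19600573930 ≈ 58833.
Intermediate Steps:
o = -1604954414/1400040995 (o = (-12308 - 116718)/(112548 + 112846/24878) = -129026/(112548 + 112846*(1/24878)) = -129026/(112548 + 56423/12439) = -129026/1400040995/12439 = -129026*12439/1400040995 = -1604954414/1400040995 ≈ -1.1464)
(o + 228671/L(-527)) + 75168 = (-1604954414/1400040995 + 228671/(-14)) + 75168 = (-1604954414/1400040995 + 228671*(-1/14)) + 75168 = (-1604954414/1400040995 - 228671/14) + 75168 = -320171243729441/19600573930 + 75168 = 1153164697440799/19600573930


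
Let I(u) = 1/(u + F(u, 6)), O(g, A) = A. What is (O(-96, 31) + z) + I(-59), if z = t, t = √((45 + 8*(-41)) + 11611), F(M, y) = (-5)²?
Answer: 1053/34 + 8*√177 ≈ 137.40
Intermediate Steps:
F(M, y) = 25
t = 8*√177 (t = √((45 - 328) + 11611) = √(-283 + 11611) = √11328 = 8*√177 ≈ 106.43)
z = 8*√177 ≈ 106.43
I(u) = 1/(25 + u) (I(u) = 1/(u + 25) = 1/(25 + u))
(O(-96, 31) + z) + I(-59) = (31 + 8*√177) + 1/(25 - 59) = (31 + 8*√177) + 1/(-34) = (31 + 8*√177) - 1/34 = 1053/34 + 8*√177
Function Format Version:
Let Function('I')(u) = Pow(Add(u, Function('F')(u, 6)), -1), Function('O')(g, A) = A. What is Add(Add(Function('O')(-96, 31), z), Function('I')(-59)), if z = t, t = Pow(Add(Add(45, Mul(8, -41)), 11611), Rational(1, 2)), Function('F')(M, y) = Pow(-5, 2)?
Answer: Add(Rational(1053, 34), Mul(8, Pow(177, Rational(1, 2)))) ≈ 137.40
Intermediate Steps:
Function('F')(M, y) = 25
t = Mul(8, Pow(177, Rational(1, 2))) (t = Pow(Add(Add(45, -328), 11611), Rational(1, 2)) = Pow(Add(-283, 11611), Rational(1, 2)) = Pow(11328, Rational(1, 2)) = Mul(8, Pow(177, Rational(1, 2))) ≈ 106.43)
z = Mul(8, Pow(177, Rational(1, 2))) ≈ 106.43
Function('I')(u) = Pow(Add(25, u), -1) (Function('I')(u) = Pow(Add(u, 25), -1) = Pow(Add(25, u), -1))
Add(Add(Function('O')(-96, 31), z), Function('I')(-59)) = Add(Add(31, Mul(8, Pow(177, Rational(1, 2)))), Pow(Add(25, -59), -1)) = Add(Add(31, Mul(8, Pow(177, Rational(1, 2)))), Pow(-34, -1)) = Add(Add(31, Mul(8, Pow(177, Rational(1, 2)))), Rational(-1, 34)) = Add(Rational(1053, 34), Mul(8, Pow(177, Rational(1, 2))))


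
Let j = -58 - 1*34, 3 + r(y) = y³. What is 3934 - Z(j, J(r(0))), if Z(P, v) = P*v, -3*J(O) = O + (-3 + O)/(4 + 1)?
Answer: 20314/5 ≈ 4062.8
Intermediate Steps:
r(y) = -3 + y³
J(O) = ⅕ - 2*O/5 (J(O) = -(O + (-3 + O)/(4 + 1))/3 = -(O + (-3 + O)/5)/3 = -(O + (-3 + O)*(⅕))/3 = -(O + (-⅗ + O/5))/3 = -(-⅗ + 6*O/5)/3 = ⅕ - 2*O/5)
j = -92 (j = -58 - 34 = -92)
3934 - Z(j, J(r(0))) = 3934 - (-92)*(⅕ - 2*(-3 + 0³)/5) = 3934 - (-92)*(⅕ - 2*(-3 + 0)/5) = 3934 - (-92)*(⅕ - ⅖*(-3)) = 3934 - (-92)*(⅕ + 6/5) = 3934 - (-92)*7/5 = 3934 - 1*(-644/5) = 3934 + 644/5 = 20314/5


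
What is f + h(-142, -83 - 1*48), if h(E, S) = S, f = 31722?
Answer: 31591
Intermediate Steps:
f + h(-142, -83 - 1*48) = 31722 + (-83 - 1*48) = 31722 + (-83 - 48) = 31722 - 131 = 31591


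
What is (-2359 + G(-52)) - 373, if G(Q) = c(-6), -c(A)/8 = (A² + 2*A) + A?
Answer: -2876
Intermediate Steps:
c(A) = -24*A - 8*A² (c(A) = -8*((A² + 2*A) + A) = -8*(A² + 3*A) = -24*A - 8*A²)
G(Q) = -144 (G(Q) = -8*(-6)*(3 - 6) = -8*(-6)*(-3) = -144)
(-2359 + G(-52)) - 373 = (-2359 - 144) - 373 = -2503 - 373 = -2876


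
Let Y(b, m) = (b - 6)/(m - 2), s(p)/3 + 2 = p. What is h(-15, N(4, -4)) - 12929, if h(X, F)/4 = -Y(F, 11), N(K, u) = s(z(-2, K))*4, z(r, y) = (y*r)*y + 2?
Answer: -38267/3 ≈ -12756.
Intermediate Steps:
z(r, y) = 2 + r*y² (z(r, y) = (r*y)*y + 2 = r*y² + 2 = 2 + r*y²)
s(p) = -6 + 3*p
Y(b, m) = (-6 + b)/(-2 + m)
N(K, u) = -24*K² (N(K, u) = (-6 + 3*(2 - 2*K²))*4 = (-6 + (6 - 6*K²))*4 = -6*K²*4 = -24*K²)
h(X, F) = 8/3 - 4*F/9 (h(X, F) = 4*(-(-6 + F)/(-2 + 11)) = 4*(-(-6 + F)/9) = 4*(-(-⅔ + F/9)) = 4*(⅔ - F/9) = 8/3 - 4*F/9)
h(-15, N(4, -4)) - 12929 = (8/3 - (-32)*4²/3) - 12929 = (8/3 - (-32)*16/3) - 12929 = (8/3 - 4/9*(-384)) - 12929 = (8/3 + 512/3) - 12929 = 520/3 - 12929 = -38267/3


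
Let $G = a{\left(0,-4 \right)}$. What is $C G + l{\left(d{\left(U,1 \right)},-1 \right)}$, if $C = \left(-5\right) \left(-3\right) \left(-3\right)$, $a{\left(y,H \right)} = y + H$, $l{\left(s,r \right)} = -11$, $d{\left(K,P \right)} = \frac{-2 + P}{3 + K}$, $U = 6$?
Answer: $169$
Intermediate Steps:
$d{\left(K,P \right)} = \frac{-2 + P}{3 + K}$
$a{\left(y,H \right)} = H + y$
$G = -4$ ($G = -4 + 0 = -4$)
$C = -45$ ($C = 15 \left(-3\right) = -45$)
$C G + l{\left(d{\left(U,1 \right)},-1 \right)} = \left(-45\right) \left(-4\right) - 11 = 180 - 11 = 169$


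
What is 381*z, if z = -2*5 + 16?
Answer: 2286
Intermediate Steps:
z = 6 (z = -10 + 16 = 6)
381*z = 381*6 = 2286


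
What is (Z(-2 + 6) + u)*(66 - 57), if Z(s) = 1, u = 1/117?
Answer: 118/13 ≈ 9.0769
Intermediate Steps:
u = 1/117 (u = 1*(1/117) = 1/117 ≈ 0.0085470)
(Z(-2 + 6) + u)*(66 - 57) = (1 + 1/117)*(66 - 57) = (118/117)*9 = 118/13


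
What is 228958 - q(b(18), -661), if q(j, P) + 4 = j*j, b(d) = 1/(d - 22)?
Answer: 3663391/16 ≈ 2.2896e+5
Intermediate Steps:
b(d) = 1/(-22 + d)
q(j, P) = -4 + j**2 (q(j, P) = -4 + j*j = -4 + j**2)
228958 - q(b(18), -661) = 228958 - (-4 + (1/(-22 + 18))**2) = 228958 - (-4 + (1/(-4))**2) = 228958 - (-4 + (-1/4)**2) = 228958 - (-4 + 1/16) = 228958 - 1*(-63/16) = 228958 + 63/16 = 3663391/16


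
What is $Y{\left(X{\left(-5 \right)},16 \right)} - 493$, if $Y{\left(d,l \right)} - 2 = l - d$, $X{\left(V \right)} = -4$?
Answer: $-471$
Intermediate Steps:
$Y{\left(d,l \right)} = 2 + l - d$ ($Y{\left(d,l \right)} = 2 - \left(d - l\right) = 2 + l - d$)
$Y{\left(X{\left(-5 \right)},16 \right)} - 493 = \left(2 + 16 - -4\right) - 493 = \left(2 + 16 + 4\right) - 493 = 22 - 493 = -471$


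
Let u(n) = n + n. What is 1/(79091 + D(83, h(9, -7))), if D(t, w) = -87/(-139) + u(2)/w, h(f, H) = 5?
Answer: 695/54969236 ≈ 1.2643e-5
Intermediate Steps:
u(n) = 2*n
D(t, w) = 87/139 + 4/w (D(t, w) = -87/(-139) + (2*2)/w = -87*(-1/139) + 4/w = 87/139 + 4/w)
1/(79091 + D(83, h(9, -7))) = 1/(79091 + (87/139 + 4/5)) = 1/(79091 + (87/139 + 4*(⅕))) = 1/(79091 + (87/139 + ⅘)) = 1/(79091 + 991/695) = 1/(54969236/695) = 695/54969236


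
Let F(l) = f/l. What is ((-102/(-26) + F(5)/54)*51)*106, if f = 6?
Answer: 4159016/195 ≈ 21328.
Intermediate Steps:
F(l) = 6/l
((-102/(-26) + F(5)/54)*51)*106 = ((-102/(-26) + (6/5)/54)*51)*106 = ((-102*(-1/26) + (6*(1/5))*(1/54))*51)*106 = ((51/13 + (6/5)*(1/54))*51)*106 = ((51/13 + 1/45)*51)*106 = ((2308/585)*51)*106 = (39236/195)*106 = 4159016/195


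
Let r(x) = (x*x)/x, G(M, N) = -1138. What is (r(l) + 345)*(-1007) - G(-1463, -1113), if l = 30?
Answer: -376487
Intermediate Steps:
r(x) = x (r(x) = x**2/x = x)
(r(l) + 345)*(-1007) - G(-1463, -1113) = (30 + 345)*(-1007) - 1*(-1138) = 375*(-1007) + 1138 = -377625 + 1138 = -376487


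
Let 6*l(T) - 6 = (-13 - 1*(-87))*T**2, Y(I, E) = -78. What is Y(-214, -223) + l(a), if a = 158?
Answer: 923437/3 ≈ 3.0781e+5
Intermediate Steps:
l(T) = 1 + 37*T**2/3 (l(T) = 1 + ((-13 - 1*(-87))*T**2)/6 = 1 + ((-13 + 87)*T**2)/6 = 1 + (74*T**2)/6 = 1 + 37*T**2/3)
Y(-214, -223) + l(a) = -78 + (1 + (37/3)*158**2) = -78 + (1 + (37/3)*24964) = -78 + (1 + 923668/3) = -78 + 923671/3 = 923437/3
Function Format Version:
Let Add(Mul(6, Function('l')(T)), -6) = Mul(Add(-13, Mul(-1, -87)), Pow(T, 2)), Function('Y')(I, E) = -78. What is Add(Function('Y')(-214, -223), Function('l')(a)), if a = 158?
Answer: Rational(923437, 3) ≈ 3.0781e+5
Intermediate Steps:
Function('l')(T) = Add(1, Mul(Rational(37, 3), Pow(T, 2))) (Function('l')(T) = Add(1, Mul(Rational(1, 6), Mul(Add(-13, Mul(-1, -87)), Pow(T, 2)))) = Add(1, Mul(Rational(1, 6), Mul(Add(-13, 87), Pow(T, 2)))) = Add(1, Mul(Rational(1, 6), Mul(74, Pow(T, 2)))) = Add(1, Mul(Rational(37, 3), Pow(T, 2))))
Add(Function('Y')(-214, -223), Function('l')(a)) = Add(-78, Add(1, Mul(Rational(37, 3), Pow(158, 2)))) = Add(-78, Add(1, Mul(Rational(37, 3), 24964))) = Add(-78, Add(1, Rational(923668, 3))) = Add(-78, Rational(923671, 3)) = Rational(923437, 3)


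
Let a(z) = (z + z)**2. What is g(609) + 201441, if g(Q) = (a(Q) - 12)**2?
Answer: 2200808055585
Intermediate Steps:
a(z) = 4*z**2 (a(z) = (2*z)**2 = 4*z**2)
g(Q) = (-12 + 4*Q**2)**2 (g(Q) = (4*Q**2 - 12)**2 = (-12 + 4*Q**2)**2)
g(609) + 201441 = 16*(-3 + 609**2)**2 + 201441 = 16*(-3 + 370881)**2 + 201441 = 16*370878**2 + 201441 = 16*137550490884 + 201441 = 2200807854144 + 201441 = 2200808055585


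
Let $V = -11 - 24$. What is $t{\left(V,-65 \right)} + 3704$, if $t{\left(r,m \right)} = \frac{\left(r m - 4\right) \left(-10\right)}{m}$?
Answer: $\frac{52694}{13} \approx 4053.4$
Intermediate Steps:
$V = -35$ ($V = -11 - 24 = -35$)
$t{\left(r,m \right)} = \frac{40 - 10 m r}{m}$ ($t{\left(r,m \right)} = \frac{\left(m r - 4\right) \left(-10\right)}{m} = \frac{\left(-4 + m r\right) \left(-10\right)}{m} = \frac{40 - 10 m r}{m}$)
$t{\left(V,-65 \right)} + 3704 = \left(\left(-10\right) \left(-35\right) + \frac{40}{-65}\right) + 3704 = \left(350 + 40 \left(- \frac{1}{65}\right)\right) + 3704 = \left(350 - \frac{8}{13}\right) + 3704 = \frac{4542}{13} + 3704 = \frac{52694}{13}$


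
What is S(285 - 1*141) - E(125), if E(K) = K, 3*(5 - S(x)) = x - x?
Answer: -120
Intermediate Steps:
S(x) = 5 (S(x) = 5 - (x - x)/3 = 5 - ⅓*0 = 5 + 0 = 5)
S(285 - 1*141) - E(125) = 5 - 1*125 = 5 - 125 = -120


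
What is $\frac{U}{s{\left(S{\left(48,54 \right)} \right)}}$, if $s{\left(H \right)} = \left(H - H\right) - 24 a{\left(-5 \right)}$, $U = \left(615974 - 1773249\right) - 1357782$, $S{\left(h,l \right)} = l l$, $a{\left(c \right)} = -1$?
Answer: $- \frac{2515057}{24} \approx -1.0479 \cdot 10^{5}$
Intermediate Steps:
$S{\left(h,l \right)} = l^{2}$
$U = -2515057$ ($U = -1157275 - 1357782 = -2515057$)
$s{\left(H \right)} = 24$ ($s{\left(H \right)} = \left(H - H\right) - -24 = 0 + 24 = 24$)
$\frac{U}{s{\left(S{\left(48,54 \right)} \right)}} = - \frac{2515057}{24}$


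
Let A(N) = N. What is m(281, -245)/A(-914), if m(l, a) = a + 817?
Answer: -286/457 ≈ -0.62582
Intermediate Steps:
m(l, a) = 817 + a
m(281, -245)/A(-914) = (817 - 245)/(-914) = 572*(-1/914) = -286/457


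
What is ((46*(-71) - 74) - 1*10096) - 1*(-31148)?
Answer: 17712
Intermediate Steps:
((46*(-71) - 74) - 1*10096) - 1*(-31148) = ((-3266 - 74) - 10096) + 31148 = (-3340 - 10096) + 31148 = -13436 + 31148 = 17712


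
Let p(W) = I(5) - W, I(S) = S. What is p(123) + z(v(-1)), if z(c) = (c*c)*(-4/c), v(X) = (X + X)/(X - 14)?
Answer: -1778/15 ≈ -118.53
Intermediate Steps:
v(X) = 2*X/(-14 + X) (v(X) = (2*X)/(-14 + X) = 2*X/(-14 + X))
z(c) = -4*c (z(c) = c²*(-4/c) = -4*c)
p(W) = 5 - W
p(123) + z(v(-1)) = (5 - 1*123) - 8*(-1)/(-14 - 1) = (5 - 123) - 8*(-1)/(-15) = -118 - 8*(-1)*(-1)/15 = -118 - 4*2/15 = -118 - 8/15 = -1778/15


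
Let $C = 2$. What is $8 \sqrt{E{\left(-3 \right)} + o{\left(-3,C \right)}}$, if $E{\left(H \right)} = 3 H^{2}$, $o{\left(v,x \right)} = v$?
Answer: $16 \sqrt{6} \approx 39.192$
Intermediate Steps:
$8 \sqrt{E{\left(-3 \right)} + o{\left(-3,C \right)}} = 8 \sqrt{3 \left(-3\right)^{2} - 3} = 8 \sqrt{3 \cdot 9 - 3} = 8 \sqrt{27 - 3} = 8 \sqrt{24} = 8 \cdot 2 \sqrt{6} = 16 \sqrt{6}$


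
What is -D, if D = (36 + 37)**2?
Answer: -5329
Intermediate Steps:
D = 5329 (D = 73**2 = 5329)
-D = -1*5329 = -5329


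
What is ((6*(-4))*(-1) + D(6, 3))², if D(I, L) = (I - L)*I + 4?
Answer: 2116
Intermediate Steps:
D(I, L) = 4 + I*(I - L) (D(I, L) = I*(I - L) + 4 = 4 + I*(I - L))
((6*(-4))*(-1) + D(6, 3))² = ((6*(-4))*(-1) + (4 + 6² - 1*6*3))² = (-24*(-1) + (4 + 36 - 18))² = (24 + 22)² = 46² = 2116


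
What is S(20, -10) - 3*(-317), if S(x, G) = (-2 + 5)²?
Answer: 960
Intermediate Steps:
S(x, G) = 9 (S(x, G) = 3² = 9)
S(20, -10) - 3*(-317) = 9 - 3*(-317) = 9 + 951 = 960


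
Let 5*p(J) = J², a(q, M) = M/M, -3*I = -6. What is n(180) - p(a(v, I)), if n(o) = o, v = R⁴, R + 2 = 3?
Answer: 899/5 ≈ 179.80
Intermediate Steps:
I = 2 (I = -⅓*(-6) = 2)
R = 1 (R = -2 + 3 = 1)
v = 1 (v = 1⁴ = 1)
a(q, M) = 1
p(J) = J²/5
n(180) - p(a(v, I)) = 180 - 1²/5 = 180 - 1/5 = 180 - 1*⅕ = 180 - ⅕ = 899/5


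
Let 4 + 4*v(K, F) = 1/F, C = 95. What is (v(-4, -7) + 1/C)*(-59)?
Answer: 160893/2660 ≈ 60.486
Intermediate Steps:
v(K, F) = -1 + 1/(4*F)
(v(-4, -7) + 1/C)*(-59) = ((1/4 - 1*(-7))/(-7) + 1/95)*(-59) = (-(1/4 + 7)/7 + 1/95)*(-59) = (-1/7*29/4 + 1/95)*(-59) = (-29/28 + 1/95)*(-59) = -2727/2660*(-59) = 160893/2660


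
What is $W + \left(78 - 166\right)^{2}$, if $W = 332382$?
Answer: $340126$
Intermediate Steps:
$W + \left(78 - 166\right)^{2} = 332382 + \left(78 - 166\right)^{2} = 332382 + \left(-88\right)^{2} = 332382 + 7744 = 340126$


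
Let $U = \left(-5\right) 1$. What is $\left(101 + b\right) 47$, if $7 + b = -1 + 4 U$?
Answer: $3431$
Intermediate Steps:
$U = -5$
$b = -28$ ($b = -7 + \left(-1 + 4 \left(-5\right)\right) = -7 - 21 = -28$)
$\left(101 + b\right) 47 = \left(101 - 28\right) 47 = 73 \cdot 47 = 3431$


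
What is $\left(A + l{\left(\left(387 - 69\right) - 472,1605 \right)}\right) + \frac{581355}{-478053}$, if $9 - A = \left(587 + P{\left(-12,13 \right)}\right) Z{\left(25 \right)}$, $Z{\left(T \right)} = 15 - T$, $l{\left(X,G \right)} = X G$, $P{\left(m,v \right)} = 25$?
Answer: $- \frac{12803439392}{53117} \approx -2.4104 \cdot 10^{5}$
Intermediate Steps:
$l{\left(X,G \right)} = G X$
$A = 6129$ ($A = 9 - \left(587 + 25\right) \left(15 - 25\right) = 9 - 612 \left(15 - 25\right) = 9 - 612 \left(-10\right) = 9 - -6120 = 9 + 6120 = 6129$)
$\left(A + l{\left(\left(387 - 69\right) - 472,1605 \right)}\right) + \frac{581355}{-478053} = \left(6129 + 1605 \left(\left(387 - 69\right) - 472\right)\right) + \frac{581355}{-478053} = \left(6129 + 1605 \left(318 - 472\right)\right) + 581355 \left(- \frac{1}{478053}\right) = \left(6129 + 1605 \left(-154\right)\right) - \frac{64595}{53117} = \left(6129 - 247170\right) - \frac{64595}{53117} = -241041 - \frac{64595}{53117} = - \frac{12803439392}{53117}$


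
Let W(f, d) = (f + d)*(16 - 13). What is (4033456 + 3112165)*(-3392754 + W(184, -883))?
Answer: -24258318597471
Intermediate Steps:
W(f, d) = 3*d + 3*f (W(f, d) = (d + f)*3 = 3*d + 3*f)
(4033456 + 3112165)*(-3392754 + W(184, -883)) = (4033456 + 3112165)*(-3392754 + (3*(-883) + 3*184)) = 7145621*(-3392754 + (-2649 + 552)) = 7145621*(-3392754 - 2097) = 7145621*(-3394851) = -24258318597471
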